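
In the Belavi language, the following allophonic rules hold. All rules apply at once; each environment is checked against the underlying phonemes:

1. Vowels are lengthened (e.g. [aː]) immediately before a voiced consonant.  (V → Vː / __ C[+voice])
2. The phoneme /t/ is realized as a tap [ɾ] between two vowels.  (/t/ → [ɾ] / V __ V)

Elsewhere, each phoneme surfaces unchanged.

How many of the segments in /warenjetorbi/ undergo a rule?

Segments that undergo a rule: /a/ → [aː] (rule 1); /e/ → [eː] (rule 1); /t/ → [ɾ] (rule 2); /o/ → [oː] (rule 1).
All other segments surface unchanged.

4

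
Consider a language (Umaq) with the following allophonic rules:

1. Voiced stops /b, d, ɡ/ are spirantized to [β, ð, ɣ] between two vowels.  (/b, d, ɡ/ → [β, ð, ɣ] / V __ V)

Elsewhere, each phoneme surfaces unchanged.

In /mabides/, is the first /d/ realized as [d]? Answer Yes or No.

/d/ — between /i/ and /e/, between two vowels — surfaces as [ð] (rule 1).
The actual realization is [ð], not [d].

No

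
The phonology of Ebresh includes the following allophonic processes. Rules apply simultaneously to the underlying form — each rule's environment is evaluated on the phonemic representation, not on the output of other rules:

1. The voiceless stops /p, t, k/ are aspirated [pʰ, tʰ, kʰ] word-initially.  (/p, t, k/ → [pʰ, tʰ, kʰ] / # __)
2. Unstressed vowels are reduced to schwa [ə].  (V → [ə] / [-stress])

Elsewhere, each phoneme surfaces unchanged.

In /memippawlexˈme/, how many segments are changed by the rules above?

4

Segments that undergo a rule: /e/ → [ə] (rule 2); /i/ → [ə] (rule 2); /a/ → [ə] (rule 2); /e/ → [ə] (rule 2).
All other segments surface unchanged.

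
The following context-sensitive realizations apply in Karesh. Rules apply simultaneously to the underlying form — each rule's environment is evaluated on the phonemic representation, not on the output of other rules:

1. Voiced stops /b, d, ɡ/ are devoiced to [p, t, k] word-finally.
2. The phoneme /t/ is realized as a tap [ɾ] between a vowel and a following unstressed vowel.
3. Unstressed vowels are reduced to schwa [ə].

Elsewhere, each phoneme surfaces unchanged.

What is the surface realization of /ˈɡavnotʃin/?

[ˈɡavnətʃən]

/ɡ/ (word-initial): rule 1 targets it, but not word-finally → unchanged [ɡ].
/a/ (between /ɡ/ and /v/) fails the environment for rule 3, so it stays [a].
/v/ (between /a/ and /n/) is unaffected → [v].
/n/ (between /v/ and /o/): no rule targets it → [n].
/o/ — between /n/ and /t/, in an unstressed syllable — surfaces as [ə] (rule 3).
/t/ — between /o/ and /ʃ/; rule 2 does not apply here → [t].
/ʃ/ (between /t/ and /i/) is unaffected → [ʃ].
Rule 3 applies to /i/ (between /ʃ/ and /n/: in an unstressed syllable) → [ə].
/n/ (word-final) is unaffected → [n].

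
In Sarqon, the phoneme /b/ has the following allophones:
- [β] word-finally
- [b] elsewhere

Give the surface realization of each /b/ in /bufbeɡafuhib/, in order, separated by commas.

Occurrence 1 (position 1): no conditioning environment matches → elsewhere allophone [b].
Occurrence 2 (position 4): no conditioning environment matches → elsewhere allophone [b].
Occurrence 3 (position 12): word-finally → [β].

[b], [b], [β]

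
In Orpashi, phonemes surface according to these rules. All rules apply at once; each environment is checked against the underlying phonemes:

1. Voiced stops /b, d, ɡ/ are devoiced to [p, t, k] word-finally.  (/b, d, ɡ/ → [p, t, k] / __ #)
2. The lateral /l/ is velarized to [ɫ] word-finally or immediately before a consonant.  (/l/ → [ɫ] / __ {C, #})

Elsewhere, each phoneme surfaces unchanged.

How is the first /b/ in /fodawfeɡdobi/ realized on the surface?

[b]

/b/ (between /o/ and /i/) is in the target of rule 1 but the environment (word-finally) is not met → [b].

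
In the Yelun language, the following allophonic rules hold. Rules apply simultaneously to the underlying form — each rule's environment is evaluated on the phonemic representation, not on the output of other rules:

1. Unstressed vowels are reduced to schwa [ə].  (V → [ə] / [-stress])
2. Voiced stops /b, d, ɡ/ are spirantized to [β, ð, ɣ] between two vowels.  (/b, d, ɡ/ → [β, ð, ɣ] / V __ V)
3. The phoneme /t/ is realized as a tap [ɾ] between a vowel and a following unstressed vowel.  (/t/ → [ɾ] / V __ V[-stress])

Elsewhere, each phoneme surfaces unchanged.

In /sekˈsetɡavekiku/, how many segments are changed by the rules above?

Segments that undergo a rule: /e/ → [ə] (rule 1); /a/ → [ə] (rule 1); /e/ → [ə] (rule 1); /i/ → [ə] (rule 1); /u/ → [ə] (rule 1).
All other segments surface unchanged.

5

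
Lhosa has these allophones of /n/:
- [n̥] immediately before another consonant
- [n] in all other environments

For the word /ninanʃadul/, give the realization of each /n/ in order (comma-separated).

Occurrence 1 (position 1): no conditioning environment matches → elsewhere allophone [n].
Occurrence 2 (position 3): no conditioning environment matches → elsewhere allophone [n].
Occurrence 3 (position 5): immediately before another consonant → [n̥].

[n], [n], [n̥]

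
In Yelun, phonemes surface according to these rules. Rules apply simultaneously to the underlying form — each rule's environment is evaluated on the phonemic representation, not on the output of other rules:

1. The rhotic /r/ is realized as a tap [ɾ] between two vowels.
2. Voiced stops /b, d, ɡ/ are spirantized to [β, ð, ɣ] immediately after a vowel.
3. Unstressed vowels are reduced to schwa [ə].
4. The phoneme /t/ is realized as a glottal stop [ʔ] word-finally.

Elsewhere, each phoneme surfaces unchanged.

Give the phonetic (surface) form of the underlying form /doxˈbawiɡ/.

/d/ (word-initial) fails the environment for rule 2, so it stays [d].
/o/ (between /d/ and /x/): in an unstressed syllable, so rule 3 applies → [ə].
/b/ (between /x/ and /a/) is in the target of rule 2 but the environment (immediately after a vowel) is not met → [b].
/a/ — between /b/ and /w/; rule 3 does not apply here → [a].
Rule 3 applies to /i/ (between /w/ and /ɡ/: in an unstressed syllable) → [ə].
/ɡ/ — word-final, immediately after a vowel — surfaces as [ɣ] (rule 2).

[dəxˈbawəɣ]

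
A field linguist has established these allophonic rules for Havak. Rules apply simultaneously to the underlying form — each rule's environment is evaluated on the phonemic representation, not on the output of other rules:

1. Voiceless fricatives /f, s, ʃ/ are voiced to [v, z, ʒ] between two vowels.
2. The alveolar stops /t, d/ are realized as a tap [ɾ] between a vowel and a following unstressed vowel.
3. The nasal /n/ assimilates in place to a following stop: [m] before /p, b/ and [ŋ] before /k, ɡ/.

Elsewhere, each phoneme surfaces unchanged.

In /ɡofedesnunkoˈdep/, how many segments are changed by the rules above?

Segments that undergo a rule: /f/ → [v] (rule 1); /d/ → [ɾ] (rule 2); /n/ → [ŋ] (rule 3).
All other segments surface unchanged.

3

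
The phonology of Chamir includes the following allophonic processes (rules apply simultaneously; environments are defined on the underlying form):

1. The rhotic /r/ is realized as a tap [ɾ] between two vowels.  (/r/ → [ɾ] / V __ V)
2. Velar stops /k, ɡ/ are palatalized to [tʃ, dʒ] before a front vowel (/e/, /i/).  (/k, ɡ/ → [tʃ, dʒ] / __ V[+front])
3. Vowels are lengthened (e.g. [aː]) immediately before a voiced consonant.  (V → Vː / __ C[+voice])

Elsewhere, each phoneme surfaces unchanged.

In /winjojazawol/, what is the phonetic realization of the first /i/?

[iː]

/i/ — between /w/ and /n/, before a voiced consonant — surfaces as [iː] (rule 3).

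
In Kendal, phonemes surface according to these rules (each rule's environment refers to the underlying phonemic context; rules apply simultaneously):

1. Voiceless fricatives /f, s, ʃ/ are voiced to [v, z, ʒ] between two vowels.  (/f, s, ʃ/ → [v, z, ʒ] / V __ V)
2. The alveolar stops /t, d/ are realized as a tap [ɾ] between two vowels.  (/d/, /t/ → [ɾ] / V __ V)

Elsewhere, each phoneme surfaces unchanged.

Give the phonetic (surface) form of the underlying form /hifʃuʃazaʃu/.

[hifʃuʒazaʒu]

/h/ — not in any rule's target class → [h].
/i/ (between /h/ and /f/): no rule targets it → [i].
/f/ — between /i/ and /ʃ/; rule 1 does not apply here → [f].
/ʃ/ (between /f/ and /u/) is in the target of rule 1 but the environment (between two vowels) is not met → [ʃ].
/u/ (between /ʃ/ and /ʃ/): no rule targets it → [u].
/ʃ/ meets the environment for rule 1 (between two vowels) → [ʒ].
/a/ (between /ʃ/ and /z/): no rule targets it → [a].
/z/ (between /a/ and /a/): no rule targets it → [z].
/a/ (between /z/ and /ʃ/) is unaffected → [a].
/ʃ/ meets the environment for rule 1 (between two vowels) → [ʒ].
/u/ — not in any rule's target class → [u].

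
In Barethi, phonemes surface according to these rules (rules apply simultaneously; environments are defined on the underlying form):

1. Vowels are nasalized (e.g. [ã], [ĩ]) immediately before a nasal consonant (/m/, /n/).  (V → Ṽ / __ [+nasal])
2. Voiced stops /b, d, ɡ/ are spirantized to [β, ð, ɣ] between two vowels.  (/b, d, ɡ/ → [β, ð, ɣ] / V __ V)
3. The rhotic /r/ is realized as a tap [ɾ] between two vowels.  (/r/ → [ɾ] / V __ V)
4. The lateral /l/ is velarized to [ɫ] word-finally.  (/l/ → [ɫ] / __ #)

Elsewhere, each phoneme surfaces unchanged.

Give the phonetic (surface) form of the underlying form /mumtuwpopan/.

[mũmtuwpopãn]

/m/ stays [m].
/u/ — between /m/ and /m/, before a nasal consonant — surfaces as [ũ] (rule 1).
/m/ stays [m].
/t/ stays [t].
/u/ (between /t/ and /w/) fails the environment for rule 1, so it stays [u].
/w/ (between /u/ and /p/) is unaffected → [w].
/p/ (between /w/ and /o/) is unaffected → [p].
/o/ (between /p/ and /p/): rule 1 targets it, but not before a nasal consonant → unchanged [o].
/p/ (between /o/ and /a/) is unaffected → [p].
/a/ — between /p/ and /n/, before a nasal consonant — surfaces as [ã] (rule 1).
/n/ stays [n].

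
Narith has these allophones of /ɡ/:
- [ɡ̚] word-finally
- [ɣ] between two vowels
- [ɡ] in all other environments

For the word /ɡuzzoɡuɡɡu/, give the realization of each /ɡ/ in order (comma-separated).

Occurrence 1 (position 1): no conditioning environment matches → elsewhere allophone [ɡ].
Occurrence 2 (position 6): between two vowels → [ɣ].
Occurrence 3 (position 8): no conditioning environment matches → elsewhere allophone [ɡ].
Occurrence 4 (position 9): no conditioning environment matches → elsewhere allophone [ɡ].

[ɡ], [ɣ], [ɡ], [ɡ]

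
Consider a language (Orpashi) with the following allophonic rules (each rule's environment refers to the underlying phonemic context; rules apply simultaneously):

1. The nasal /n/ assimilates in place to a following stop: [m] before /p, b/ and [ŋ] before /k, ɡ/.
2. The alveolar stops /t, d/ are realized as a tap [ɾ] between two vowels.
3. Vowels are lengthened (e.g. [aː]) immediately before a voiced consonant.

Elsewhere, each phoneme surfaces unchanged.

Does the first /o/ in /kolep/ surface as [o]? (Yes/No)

Rule 3 applies to /o/ (between /k/ and /l/: before a voiced consonant) → [oː].
The actual realization is [oː], not [o].

No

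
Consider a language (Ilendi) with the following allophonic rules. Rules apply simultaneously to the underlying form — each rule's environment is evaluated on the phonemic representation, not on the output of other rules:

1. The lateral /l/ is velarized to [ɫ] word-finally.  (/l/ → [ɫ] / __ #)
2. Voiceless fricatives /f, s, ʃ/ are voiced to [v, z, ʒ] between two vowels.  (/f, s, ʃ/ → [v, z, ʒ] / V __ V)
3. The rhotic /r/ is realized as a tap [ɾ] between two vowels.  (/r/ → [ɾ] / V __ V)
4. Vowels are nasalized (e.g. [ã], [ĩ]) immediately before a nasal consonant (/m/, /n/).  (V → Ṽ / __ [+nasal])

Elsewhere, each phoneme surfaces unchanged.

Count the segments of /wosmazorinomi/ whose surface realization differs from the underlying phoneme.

3

Segments that undergo a rule: /r/ → [ɾ] (rule 3); /i/ → [ĩ] (rule 4); /o/ → [õ] (rule 4).
All other segments surface unchanged.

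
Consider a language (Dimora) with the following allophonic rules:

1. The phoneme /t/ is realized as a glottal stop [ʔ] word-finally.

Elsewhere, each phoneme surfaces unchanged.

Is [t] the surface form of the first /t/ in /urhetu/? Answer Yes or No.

Yes

/t/ (between /e/ and /u/) fails the environment for rule 1, so it stays [t].
The actual realization is [t], which matches [t].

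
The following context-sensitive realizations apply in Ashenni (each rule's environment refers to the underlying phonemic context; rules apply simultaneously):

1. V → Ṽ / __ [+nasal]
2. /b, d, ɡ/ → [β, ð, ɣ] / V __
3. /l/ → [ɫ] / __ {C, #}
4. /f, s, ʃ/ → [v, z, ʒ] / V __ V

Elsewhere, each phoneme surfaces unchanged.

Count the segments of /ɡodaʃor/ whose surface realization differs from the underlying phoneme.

Segments that undergo a rule: /d/ → [ð] (rule 2); /ʃ/ → [ʒ] (rule 4).
All other segments surface unchanged.

2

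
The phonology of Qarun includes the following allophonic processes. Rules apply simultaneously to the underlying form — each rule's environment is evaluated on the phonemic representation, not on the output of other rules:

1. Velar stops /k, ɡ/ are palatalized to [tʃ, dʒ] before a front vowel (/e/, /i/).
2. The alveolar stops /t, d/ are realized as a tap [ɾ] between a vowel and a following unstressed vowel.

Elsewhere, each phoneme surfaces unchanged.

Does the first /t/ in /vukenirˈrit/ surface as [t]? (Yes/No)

Yes

/t/ (word-final) is in the target of rule 2 but the environment (between a vowel and a following unstressed vowel) is not met → [t].
The actual realization is [t], which matches [t].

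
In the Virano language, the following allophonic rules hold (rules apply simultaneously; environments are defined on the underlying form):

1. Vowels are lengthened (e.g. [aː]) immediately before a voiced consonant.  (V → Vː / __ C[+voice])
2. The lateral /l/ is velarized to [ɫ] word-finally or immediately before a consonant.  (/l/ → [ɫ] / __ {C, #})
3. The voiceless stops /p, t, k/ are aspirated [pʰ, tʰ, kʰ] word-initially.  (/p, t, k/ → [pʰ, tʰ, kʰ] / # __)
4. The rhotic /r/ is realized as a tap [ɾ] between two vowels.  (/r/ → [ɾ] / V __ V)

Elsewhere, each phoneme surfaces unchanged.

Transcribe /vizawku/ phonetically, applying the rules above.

/v/ (word-initial): no rule targets it → [v].
/i/ meets the environment for rule 1 (before a voiced consonant) → [iː].
/z/ (between /i/ and /a/) is unaffected → [z].
/a/ — between /z/ and /w/, before a voiced consonant — surfaces as [aː] (rule 1).
/w/ — not in any rule's target class → [w].
/k/ — between /w/ and /u/; rule 3 does not apply here → [k].
/u/ — word-final; rule 1 does not apply here → [u].

[viːzaːwku]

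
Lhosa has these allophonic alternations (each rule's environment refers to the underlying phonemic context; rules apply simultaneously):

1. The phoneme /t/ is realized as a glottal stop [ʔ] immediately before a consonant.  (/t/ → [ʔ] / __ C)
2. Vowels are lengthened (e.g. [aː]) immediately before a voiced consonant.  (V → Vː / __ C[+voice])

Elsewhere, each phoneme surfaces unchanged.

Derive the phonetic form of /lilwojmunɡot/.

/i/ (between /l/ and /l/): before a voiced consonant, so rule 2 applies → [iː].
/o/ (between /w/ and /j/): before a voiced consonant, so rule 2 applies → [oː].
Rule 2 applies to /u/ (between /m/ and /n/: before a voiced consonant) → [uː].
/o/ (between /ɡ/ and /t/) fails the environment for rule 2, so it stays [o].
/t/ (word-final) is in the target of rule 1 but the environment (immediately before a consonant) is not met → [t].

[liːlwoːjmuːnɡot]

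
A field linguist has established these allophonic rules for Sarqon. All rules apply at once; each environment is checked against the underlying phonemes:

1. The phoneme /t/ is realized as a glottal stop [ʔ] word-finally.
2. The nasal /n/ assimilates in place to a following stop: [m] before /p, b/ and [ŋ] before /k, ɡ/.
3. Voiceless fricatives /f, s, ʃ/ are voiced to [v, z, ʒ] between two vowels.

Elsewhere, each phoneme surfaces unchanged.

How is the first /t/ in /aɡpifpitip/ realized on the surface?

/t/ — between /i/ and /i/; rule 1 does not apply here → [t].

[t]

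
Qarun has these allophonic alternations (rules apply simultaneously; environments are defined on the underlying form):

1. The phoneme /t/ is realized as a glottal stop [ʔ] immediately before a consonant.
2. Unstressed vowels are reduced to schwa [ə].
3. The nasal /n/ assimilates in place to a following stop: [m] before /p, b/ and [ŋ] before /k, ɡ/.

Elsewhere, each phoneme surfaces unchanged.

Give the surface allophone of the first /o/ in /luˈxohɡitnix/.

/o/ (between /x/ and /h/) is in the target of rule 2 but the environment (in an unstressed syllable) is not met → [o].

[o]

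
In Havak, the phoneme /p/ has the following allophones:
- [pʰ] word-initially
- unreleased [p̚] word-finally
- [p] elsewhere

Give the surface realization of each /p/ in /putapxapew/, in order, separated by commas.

Occurrence 1 (position 1): word-initially → [pʰ].
Occurrence 2 (position 5): no conditioning environment matches → elsewhere allophone [p].
Occurrence 3 (position 8): no conditioning environment matches → elsewhere allophone [p].

[pʰ], [p], [p]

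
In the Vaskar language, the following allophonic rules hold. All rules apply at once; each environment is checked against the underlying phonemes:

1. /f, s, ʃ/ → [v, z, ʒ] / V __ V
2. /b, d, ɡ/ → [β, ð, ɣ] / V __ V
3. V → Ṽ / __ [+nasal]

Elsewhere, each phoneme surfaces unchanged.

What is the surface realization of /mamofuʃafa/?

[mãmovuʒava]

/m/ (word-initial) is unaffected → [m].
/a/ (between /m/ and /m/): before a nasal consonant, so rule 3 applies → [ã].
/m/ (between /a/ and /o/) is unaffected → [m].
/o/ (between /m/ and /f/) fails the environment for rule 3, so it stays [o].
/f/ (between /o/ and /u/): between two vowels, so rule 1 applies → [v].
/u/ (between /f/ and /ʃ/) is in the target of rule 3 but the environment (before a nasal consonant) is not met → [u].
/ʃ/ meets the environment for rule 1 (between two vowels) → [ʒ].
/a/ — between /ʃ/ and /f/; rule 3 does not apply here → [a].
/f/ meets the environment for rule 1 (between two vowels) → [v].
/a/ — word-final; rule 3 does not apply here → [a].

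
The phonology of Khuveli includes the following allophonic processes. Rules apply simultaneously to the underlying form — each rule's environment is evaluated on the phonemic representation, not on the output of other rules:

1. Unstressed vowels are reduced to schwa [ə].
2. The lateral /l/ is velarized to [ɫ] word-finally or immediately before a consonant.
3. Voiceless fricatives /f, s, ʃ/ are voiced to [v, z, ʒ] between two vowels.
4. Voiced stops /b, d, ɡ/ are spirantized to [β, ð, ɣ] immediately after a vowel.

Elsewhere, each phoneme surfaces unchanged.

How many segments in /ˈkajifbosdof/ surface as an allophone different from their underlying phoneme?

Segments that undergo a rule: /i/ → [ə] (rule 1); /o/ → [ə] (rule 1); /o/ → [ə] (rule 1).
All other segments surface unchanged.

3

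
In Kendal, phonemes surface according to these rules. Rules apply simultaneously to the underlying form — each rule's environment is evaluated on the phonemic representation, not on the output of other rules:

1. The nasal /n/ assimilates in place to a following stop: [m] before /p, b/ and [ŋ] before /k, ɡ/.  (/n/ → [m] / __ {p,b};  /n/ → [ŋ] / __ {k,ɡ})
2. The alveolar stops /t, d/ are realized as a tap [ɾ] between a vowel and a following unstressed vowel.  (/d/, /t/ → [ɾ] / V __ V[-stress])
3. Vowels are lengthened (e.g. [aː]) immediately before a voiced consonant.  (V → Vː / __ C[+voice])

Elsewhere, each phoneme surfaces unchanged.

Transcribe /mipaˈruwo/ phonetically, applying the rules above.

/i/ (between /m/ and /p/) fails the environment for rule 3, so it stays [i].
/a/ (between /p/ and /r/): before a voiced consonant, so rule 3 applies → [aː].
/u/ (between /r/ and /w/): before a voiced consonant, so rule 3 applies → [uː].
/o/ (word-final) fails the environment for rule 3, so it stays [o].

[mipaːˈruːwo]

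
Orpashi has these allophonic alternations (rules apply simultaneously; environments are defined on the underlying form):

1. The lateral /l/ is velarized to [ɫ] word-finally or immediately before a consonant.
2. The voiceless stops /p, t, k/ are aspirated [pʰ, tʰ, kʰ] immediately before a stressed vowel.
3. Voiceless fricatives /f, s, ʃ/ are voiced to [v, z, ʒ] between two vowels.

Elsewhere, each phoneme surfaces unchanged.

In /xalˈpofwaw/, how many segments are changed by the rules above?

Segments that undergo a rule: /l/ → [ɫ] (rule 1); /p/ → [pʰ] (rule 2).
All other segments surface unchanged.

2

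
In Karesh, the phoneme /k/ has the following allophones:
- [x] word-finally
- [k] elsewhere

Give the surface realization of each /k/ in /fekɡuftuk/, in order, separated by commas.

Occurrence 1 (position 3): no conditioning environment matches → elsewhere allophone [k].
Occurrence 2 (position 9): word-finally → [x].

[k], [x]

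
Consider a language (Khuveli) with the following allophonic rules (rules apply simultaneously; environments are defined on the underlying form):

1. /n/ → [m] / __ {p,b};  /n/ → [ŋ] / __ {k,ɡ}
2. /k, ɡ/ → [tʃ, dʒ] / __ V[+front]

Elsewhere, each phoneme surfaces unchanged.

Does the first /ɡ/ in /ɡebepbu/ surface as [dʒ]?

Yes

/ɡ/ meets the environment for rule 2 (before a front vowel) → [dʒ].
The actual realization is [dʒ], which matches [dʒ].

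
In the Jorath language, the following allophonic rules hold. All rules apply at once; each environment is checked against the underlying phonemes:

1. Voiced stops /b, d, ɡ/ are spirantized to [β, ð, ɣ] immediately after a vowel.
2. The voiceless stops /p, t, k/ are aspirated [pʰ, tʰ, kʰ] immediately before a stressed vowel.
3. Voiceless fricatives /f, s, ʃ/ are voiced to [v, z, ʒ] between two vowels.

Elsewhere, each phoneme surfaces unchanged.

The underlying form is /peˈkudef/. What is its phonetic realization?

[peˈkʰuðef]

/p/ (word-initial): rule 2 targets it, but not immediately before a stressed vowel → unchanged [p].
/k/ (between /e/ and /u/): immediately before a stressed vowel, so rule 2 applies → [kʰ].
Rule 1 applies to /d/ (between /u/ and /e/: immediately after a vowel) → [ð].
/f/ (word-final) is in the target of rule 3 but the environment (between two vowels) is not met → [f].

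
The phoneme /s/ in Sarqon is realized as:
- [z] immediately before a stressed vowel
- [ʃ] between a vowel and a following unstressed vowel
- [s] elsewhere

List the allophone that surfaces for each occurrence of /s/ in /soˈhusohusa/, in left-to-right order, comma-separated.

Occurrence 1 (position 1): no conditioning environment matches → elsewhere allophone [s].
Occurrence 2 (position 5): between a vowel and a following unstressed vowel → [ʃ].
Occurrence 3 (position 9): between a vowel and a following unstressed vowel → [ʃ].

[s], [ʃ], [ʃ]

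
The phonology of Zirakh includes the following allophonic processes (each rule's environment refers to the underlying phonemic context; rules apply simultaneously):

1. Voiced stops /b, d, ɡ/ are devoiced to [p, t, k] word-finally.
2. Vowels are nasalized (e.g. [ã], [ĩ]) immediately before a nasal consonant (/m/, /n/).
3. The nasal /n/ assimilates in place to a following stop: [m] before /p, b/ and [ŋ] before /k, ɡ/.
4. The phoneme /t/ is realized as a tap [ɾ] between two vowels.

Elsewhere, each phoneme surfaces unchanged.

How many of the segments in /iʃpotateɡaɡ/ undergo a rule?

Segments that undergo a rule: /t/ → [ɾ] (rule 4); /t/ → [ɾ] (rule 4); /ɡ/ → [k] (rule 1).
All other segments surface unchanged.

3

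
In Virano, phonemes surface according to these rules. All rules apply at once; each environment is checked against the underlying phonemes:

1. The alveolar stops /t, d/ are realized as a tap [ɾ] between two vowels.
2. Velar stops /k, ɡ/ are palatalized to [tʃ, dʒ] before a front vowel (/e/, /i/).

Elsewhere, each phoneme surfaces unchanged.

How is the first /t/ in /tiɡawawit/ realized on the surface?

/t/ (word-initial) is in the target of rule 1 but the environment (between two vowels) is not met → [t].

[t]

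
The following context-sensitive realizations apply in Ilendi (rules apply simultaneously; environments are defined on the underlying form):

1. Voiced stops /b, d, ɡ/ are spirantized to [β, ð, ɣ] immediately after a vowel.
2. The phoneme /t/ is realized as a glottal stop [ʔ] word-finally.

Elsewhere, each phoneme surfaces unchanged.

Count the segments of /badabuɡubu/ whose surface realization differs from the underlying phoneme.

Segments that undergo a rule: /d/ → [ð] (rule 1); /b/ → [β] (rule 1); /ɡ/ → [ɣ] (rule 1); /b/ → [β] (rule 1).
All other segments surface unchanged.

4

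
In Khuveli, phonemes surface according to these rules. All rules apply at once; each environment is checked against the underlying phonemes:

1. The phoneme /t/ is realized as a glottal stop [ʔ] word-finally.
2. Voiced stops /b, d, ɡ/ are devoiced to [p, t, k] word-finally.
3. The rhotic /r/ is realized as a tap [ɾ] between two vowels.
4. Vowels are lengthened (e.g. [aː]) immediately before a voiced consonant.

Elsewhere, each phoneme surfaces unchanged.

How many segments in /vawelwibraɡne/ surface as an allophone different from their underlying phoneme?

4

Segments that undergo a rule: /a/ → [aː] (rule 4); /e/ → [eː] (rule 4); /i/ → [iː] (rule 4); /a/ → [aː] (rule 4).
All other segments surface unchanged.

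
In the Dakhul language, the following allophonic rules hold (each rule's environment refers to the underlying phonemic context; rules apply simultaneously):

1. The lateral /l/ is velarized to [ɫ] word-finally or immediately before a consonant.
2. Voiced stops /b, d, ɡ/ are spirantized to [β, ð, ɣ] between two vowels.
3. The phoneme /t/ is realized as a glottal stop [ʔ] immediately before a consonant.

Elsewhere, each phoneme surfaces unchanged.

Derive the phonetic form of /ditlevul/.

/d/ (word-initial): rule 2 targets it, but not between two vowels → unchanged [d].
/i/ — not in any rule's target class → [i].
/t/ (between /i/ and /l/) occurs immediately before a consonant → [ʔ] by rule 3.
/l/ — between /t/ and /e/; rule 1 does not apply here → [l].
/e/ stays [e].
/v/ — not in any rule's target class → [v].
/u/ stays [u].
/l/ (word-final) occurs word-finally or immediately before a consonant → [ɫ] by rule 1.

[diʔlevuɫ]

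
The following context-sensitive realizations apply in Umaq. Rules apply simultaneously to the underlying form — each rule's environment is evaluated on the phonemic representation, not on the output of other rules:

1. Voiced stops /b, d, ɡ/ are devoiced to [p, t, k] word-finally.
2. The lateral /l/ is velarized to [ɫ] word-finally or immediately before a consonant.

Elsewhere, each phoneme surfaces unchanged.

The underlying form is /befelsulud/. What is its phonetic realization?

/b/ (word-initial) is in the target of rule 1 but the environment (word-finally) is not met → [b].
/e/ — not in any rule's target class → [e].
/f/ — not in any rule's target class → [f].
/e/ stays [e].
Rule 2 applies to /l/ (between /e/ and /s/: word-finally or immediately before a consonant) → [ɫ].
/s/ (between /l/ and /u/): no rule targets it → [s].
/u/ stays [u].
/l/ (between /u/ and /u/) fails the environment for rule 2, so it stays [l].
/u/ (between /l/ and /d/) is unaffected → [u].
/d/ — word-final, word-finally — surfaces as [t] (rule 1).

[befeɫsulut]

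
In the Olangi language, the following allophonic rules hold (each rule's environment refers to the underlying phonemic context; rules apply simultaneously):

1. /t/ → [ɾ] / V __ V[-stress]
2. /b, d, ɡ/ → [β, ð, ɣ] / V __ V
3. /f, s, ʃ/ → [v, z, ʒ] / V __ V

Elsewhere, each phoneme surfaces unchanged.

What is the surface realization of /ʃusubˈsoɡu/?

/ʃ/ (word-initial) is in the target of rule 3 but the environment (between two vowels) is not met → [ʃ].
/u/ (between /ʃ/ and /s/): no rule targets it → [u].
Rule 3 applies to /s/ (between /u/ and /u/: between two vowels) → [z].
/u/ — not in any rule's target class → [u].
/b/ (between /u/ and /s/): rule 2 targets it, but not between two vowels → unchanged [b].
/s/ — between /b/ and /o/; rule 3 does not apply here → [s].
/o/ (between /s/ and /ɡ/) is unaffected → [o].
/ɡ/ (between /o/ and /u/): between two vowels, so rule 2 applies → [ɣ].
/u/ — not in any rule's target class → [u].

[ʃuzubˈsoɣu]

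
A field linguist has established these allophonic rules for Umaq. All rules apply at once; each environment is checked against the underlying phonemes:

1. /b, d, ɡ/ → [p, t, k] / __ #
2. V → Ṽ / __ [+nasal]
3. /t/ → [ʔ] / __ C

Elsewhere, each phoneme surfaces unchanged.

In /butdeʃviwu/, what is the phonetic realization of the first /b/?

[b]

/b/ — word-initial; rule 1 does not apply here → [b].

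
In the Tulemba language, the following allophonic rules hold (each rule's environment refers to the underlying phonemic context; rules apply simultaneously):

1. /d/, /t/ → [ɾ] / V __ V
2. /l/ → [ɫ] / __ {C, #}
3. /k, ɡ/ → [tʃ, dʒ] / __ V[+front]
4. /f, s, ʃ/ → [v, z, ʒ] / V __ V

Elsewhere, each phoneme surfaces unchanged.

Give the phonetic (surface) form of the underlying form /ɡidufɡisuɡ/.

/ɡ/ (word-initial): before a front vowel, so rule 3 applies → [dʒ].
/d/ (between /i/ and /u/) occurs between two vowels → [ɾ] by rule 1.
/f/ (between /u/ and /ɡ/) is in the target of rule 4 but the environment (between two vowels) is not met → [f].
/ɡ/ meets the environment for rule 3 (before a front vowel) → [dʒ].
/s/ (between /i/ and /u/) occurs between two vowels → [z] by rule 4.
/ɡ/ (word-final) fails the environment for rule 3, so it stays [ɡ].

[dʒiɾufdʒizuɡ]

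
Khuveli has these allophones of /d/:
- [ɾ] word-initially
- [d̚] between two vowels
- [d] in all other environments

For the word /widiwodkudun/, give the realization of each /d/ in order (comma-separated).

Occurrence 1 (position 3): between two vowels → [d̚].
Occurrence 2 (position 7): no conditioning environment matches → elsewhere allophone [d].
Occurrence 3 (position 10): between two vowels → [d̚].

[d̚], [d], [d̚]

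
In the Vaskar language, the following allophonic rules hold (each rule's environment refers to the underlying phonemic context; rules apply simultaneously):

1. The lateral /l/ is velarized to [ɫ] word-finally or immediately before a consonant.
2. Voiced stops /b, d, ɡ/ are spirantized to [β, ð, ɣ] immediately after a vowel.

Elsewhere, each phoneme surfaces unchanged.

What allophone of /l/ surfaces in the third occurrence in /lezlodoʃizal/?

[ɫ]

Rule 1 applies to /l/ (word-final: word-finally or immediately before a consonant) → [ɫ].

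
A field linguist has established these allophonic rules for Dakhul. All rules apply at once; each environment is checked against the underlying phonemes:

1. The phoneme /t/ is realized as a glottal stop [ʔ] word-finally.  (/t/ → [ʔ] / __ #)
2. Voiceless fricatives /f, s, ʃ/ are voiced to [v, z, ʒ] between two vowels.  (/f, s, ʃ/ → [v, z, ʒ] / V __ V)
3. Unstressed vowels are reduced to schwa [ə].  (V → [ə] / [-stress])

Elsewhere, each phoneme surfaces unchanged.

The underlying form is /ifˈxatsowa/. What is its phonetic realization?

/i/ (word-initial) occurs in an unstressed syllable → [ə] by rule 3.
/f/ — between /i/ and /x/; rule 2 does not apply here → [f].
/x/ stays [x].
/a/ (between /x/ and /t/) fails the environment for rule 3, so it stays [a].
/t/ (between /a/ and /s/) is in the target of rule 1 but the environment (word-finally) is not met → [t].
/s/ (between /t/ and /o/) fails the environment for rule 2, so it stays [s].
/o/ (between /s/ and /w/) occurs in an unstressed syllable → [ə] by rule 3.
/w/ — not in any rule's target class → [w].
/a/ meets the environment for rule 3 (in an unstressed syllable) → [ə].

[əfˈxatsəwə]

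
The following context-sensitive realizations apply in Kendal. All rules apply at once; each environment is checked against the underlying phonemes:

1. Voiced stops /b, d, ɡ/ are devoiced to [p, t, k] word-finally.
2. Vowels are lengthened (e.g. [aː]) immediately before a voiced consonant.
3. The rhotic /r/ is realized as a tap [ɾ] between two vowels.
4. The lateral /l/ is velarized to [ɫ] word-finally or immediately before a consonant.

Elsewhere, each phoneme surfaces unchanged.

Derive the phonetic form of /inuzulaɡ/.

[iːnuːzuːlaːk]

/i/ — word-initial, before a voiced consonant — surfaces as [iː] (rule 2).
/n/ — not in any rule's target class → [n].
/u/ meets the environment for rule 2 (before a voiced consonant) → [uː].
/z/ (between /u/ and /u/) is unaffected → [z].
/u/ meets the environment for rule 2 (before a voiced consonant) → [uː].
/l/ — between /u/ and /a/; rule 4 does not apply here → [l].
/a/ meets the environment for rule 2 (before a voiced consonant) → [aː].
/ɡ/ — word-final, word-finally — surfaces as [k] (rule 1).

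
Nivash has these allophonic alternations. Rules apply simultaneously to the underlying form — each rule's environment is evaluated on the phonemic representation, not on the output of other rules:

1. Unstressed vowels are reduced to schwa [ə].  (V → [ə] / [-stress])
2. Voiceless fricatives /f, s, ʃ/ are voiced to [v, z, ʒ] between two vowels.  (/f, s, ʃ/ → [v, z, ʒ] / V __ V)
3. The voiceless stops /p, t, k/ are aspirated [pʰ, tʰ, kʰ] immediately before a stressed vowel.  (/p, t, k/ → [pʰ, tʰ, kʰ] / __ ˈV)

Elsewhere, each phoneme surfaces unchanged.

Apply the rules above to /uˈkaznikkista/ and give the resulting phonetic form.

/u/ (word-initial) occurs in an unstressed syllable → [ə] by rule 1.
/k/ — between /u/ and /a/, immediately before a stressed vowel — surfaces as [kʰ] (rule 3).
/a/ — between /k/ and /z/; rule 1 does not apply here → [a].
/z/ (between /a/ and /n/): no rule targets it → [z].
/n/ stays [n].
/i/ meets the environment for rule 1 (in an unstressed syllable) → [ə].
/k/ — between /i/ and /k/; rule 3 does not apply here → [k].
/k/ — between /k/ and /i/; rule 3 does not apply here → [k].
/i/ (between /k/ and /s/) occurs in an unstressed syllable → [ə] by rule 1.
/s/ — between /i/ and /t/; rule 2 does not apply here → [s].
/t/ (between /s/ and /a/): rule 3 targets it, but not immediately before a stressed vowel → unchanged [t].
/a/ (word-final): in an unstressed syllable, so rule 1 applies → [ə].

[əˈkʰaznəkkəstə]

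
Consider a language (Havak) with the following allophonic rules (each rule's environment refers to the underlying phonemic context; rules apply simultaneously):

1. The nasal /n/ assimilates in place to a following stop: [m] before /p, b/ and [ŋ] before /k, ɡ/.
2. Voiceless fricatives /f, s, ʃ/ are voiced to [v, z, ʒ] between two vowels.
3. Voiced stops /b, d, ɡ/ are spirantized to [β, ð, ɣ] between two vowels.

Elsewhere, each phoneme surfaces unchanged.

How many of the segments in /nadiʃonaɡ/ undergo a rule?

2

Segments that undergo a rule: /d/ → [ð] (rule 3); /ʃ/ → [ʒ] (rule 2).
All other segments surface unchanged.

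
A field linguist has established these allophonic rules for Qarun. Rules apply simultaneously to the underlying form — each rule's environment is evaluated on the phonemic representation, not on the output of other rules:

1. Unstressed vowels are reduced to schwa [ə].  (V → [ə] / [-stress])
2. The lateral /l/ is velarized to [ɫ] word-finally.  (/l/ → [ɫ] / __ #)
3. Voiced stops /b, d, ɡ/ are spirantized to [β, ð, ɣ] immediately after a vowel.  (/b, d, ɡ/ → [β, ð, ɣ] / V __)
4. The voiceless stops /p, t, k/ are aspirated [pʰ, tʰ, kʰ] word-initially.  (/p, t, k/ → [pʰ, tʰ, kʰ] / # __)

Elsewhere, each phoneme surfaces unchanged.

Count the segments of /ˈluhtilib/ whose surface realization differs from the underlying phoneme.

Segments that undergo a rule: /i/ → [ə] (rule 1); /i/ → [ə] (rule 1); /b/ → [β] (rule 3).
All other segments surface unchanged.

3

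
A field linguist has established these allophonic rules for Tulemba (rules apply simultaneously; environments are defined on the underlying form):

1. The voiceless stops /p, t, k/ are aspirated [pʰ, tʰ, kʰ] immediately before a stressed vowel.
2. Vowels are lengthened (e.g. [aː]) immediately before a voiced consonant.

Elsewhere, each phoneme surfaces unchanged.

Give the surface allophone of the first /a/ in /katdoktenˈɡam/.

[a]

/a/ — between /k/ and /t/; rule 2 does not apply here → [a].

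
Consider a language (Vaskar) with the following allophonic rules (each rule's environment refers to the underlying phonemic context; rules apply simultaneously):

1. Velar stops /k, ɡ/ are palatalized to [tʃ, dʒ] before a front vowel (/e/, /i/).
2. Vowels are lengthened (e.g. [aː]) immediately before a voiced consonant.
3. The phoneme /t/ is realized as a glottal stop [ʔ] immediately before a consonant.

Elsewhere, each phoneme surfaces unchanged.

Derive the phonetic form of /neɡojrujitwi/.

/n/ (word-initial) is unaffected → [n].
Rule 2 applies to /e/ (between /n/ and /ɡ/: before a voiced consonant) → [eː].
/ɡ/ (between /e/ and /o/) is in the target of rule 1 but the environment (before a front vowel) is not met → [ɡ].
/o/ (between /ɡ/ and /j/): before a voiced consonant, so rule 2 applies → [oː].
/j/ stays [j].
/r/ (between /j/ and /u/) is unaffected → [r].
/u/ (between /r/ and /j/): before a voiced consonant, so rule 2 applies → [uː].
/j/ (between /u/ and /i/) is unaffected → [j].
/i/ — between /j/ and /t/; rule 2 does not apply here → [i].
Rule 3 applies to /t/ (between /i/ and /w/: immediately before a consonant) → [ʔ].
/w/ — not in any rule's target class → [w].
/i/ — word-final; rule 2 does not apply here → [i].

[neːɡoːjruːjiʔwi]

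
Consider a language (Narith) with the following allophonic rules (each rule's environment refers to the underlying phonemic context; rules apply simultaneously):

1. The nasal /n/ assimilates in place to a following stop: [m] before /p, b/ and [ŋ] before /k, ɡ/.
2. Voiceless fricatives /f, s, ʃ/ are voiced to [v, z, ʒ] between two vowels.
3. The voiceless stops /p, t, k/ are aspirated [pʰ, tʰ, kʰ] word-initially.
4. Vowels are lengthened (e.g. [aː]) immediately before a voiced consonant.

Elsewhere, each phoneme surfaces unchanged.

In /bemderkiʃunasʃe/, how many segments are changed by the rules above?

4

Segments that undergo a rule: /e/ → [eː] (rule 4); /e/ → [eː] (rule 4); /ʃ/ → [ʒ] (rule 2); /u/ → [uː] (rule 4).
All other segments surface unchanged.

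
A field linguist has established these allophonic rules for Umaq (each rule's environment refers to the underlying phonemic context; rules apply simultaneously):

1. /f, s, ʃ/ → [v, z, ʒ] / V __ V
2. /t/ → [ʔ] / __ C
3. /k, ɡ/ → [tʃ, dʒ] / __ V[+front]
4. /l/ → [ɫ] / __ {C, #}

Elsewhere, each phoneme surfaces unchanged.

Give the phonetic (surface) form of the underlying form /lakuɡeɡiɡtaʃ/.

/l/ (word-initial) fails the environment for rule 4, so it stays [l].
/a/ (between /l/ and /k/): no rule targets it → [a].
/k/ (between /a/ and /u/) is in the target of rule 3 but the environment (before a front vowel) is not met → [k].
/u/ stays [u].
/ɡ/ meets the environment for rule 3 (before a front vowel) → [dʒ].
/e/ stays [e].
/ɡ/ — between /e/ and /i/, before a front vowel — surfaces as [dʒ] (rule 3).
/i/ stays [i].
/ɡ/ (between /i/ and /t/): rule 3 targets it, but not before a front vowel → unchanged [ɡ].
/t/ — between /ɡ/ and /a/; rule 2 does not apply here → [t].
/a/ — not in any rule's target class → [a].
/ʃ/ (word-final) fails the environment for rule 1, so it stays [ʃ].

[lakudʒedʒiɡtaʃ]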